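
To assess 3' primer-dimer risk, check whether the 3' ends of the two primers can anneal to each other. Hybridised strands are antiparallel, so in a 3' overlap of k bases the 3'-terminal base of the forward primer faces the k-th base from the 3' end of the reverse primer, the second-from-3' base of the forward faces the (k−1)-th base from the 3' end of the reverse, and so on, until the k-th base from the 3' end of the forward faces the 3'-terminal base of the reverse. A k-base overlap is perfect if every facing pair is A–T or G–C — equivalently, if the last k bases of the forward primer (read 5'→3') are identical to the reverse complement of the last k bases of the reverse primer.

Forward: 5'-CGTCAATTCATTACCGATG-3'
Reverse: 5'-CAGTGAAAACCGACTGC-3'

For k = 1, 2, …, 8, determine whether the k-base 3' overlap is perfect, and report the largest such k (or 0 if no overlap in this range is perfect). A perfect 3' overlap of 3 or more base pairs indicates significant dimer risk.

Longest perfect overlap: 1 complementary base pair; below the dimer-risk threshold (threshold 3).

Last 8 bases (5'→3') — forward …TACCGATG, reverse …CCGACTGC.
Reverse complement of the reverse primer's last 8 bases: GCAGTCGG; its first k bases are the reverse complement of the reverse primer's last k bases, so a perfect k-base overlap needs the forward primer's last k bases to equal them.
Comparing (forward last k vs required): k=1: G vs G ✓; k=2: TG vs GC ✗; k=3: ATG vs GCA ✗; k=4: GATG vs GCAG ✗; k=5: CGATG vs GCAGT ✗; k=6: CCGATG vs GCAGTC ✗; k=7: ACCGATG vs GCAGTCG ✗; k=8: TACCGATG vs GCAGTCGG ✗.
Only k = 1 is perfect, so the longest perfect 3' overlap is 1.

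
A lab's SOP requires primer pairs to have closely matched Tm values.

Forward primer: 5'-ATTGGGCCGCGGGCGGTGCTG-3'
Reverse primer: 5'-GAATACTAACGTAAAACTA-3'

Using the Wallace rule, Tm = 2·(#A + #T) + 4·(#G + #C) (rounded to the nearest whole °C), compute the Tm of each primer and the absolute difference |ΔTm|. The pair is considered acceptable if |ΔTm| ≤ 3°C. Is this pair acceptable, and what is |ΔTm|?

|ΔTm| = 26°C; the pair is not acceptable.

Forward: A=1 T=4 G=11 C=5 → Tm = 2·5 + 4·16 = 74°C.
Reverse: A=10 T=4 G=2 C=3 → Tm = 2·14 + 4·5 = 48°C.
|ΔTm| = |74 − 48| = 26°C, > 3°C.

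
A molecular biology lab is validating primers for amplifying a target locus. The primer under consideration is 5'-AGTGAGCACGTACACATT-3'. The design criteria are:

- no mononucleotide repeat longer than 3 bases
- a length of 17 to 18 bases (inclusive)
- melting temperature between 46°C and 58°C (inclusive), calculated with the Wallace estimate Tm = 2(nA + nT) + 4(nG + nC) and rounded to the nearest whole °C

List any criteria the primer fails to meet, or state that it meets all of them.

Base counts: A=6, T=4, G=4, C=4 (length 18).
homopolymer run: longest run = 2 ✓
length: length 18 ✓
Tm: Tm = 2·10 + 4·8 = 52°C ✓

Meets all criteria.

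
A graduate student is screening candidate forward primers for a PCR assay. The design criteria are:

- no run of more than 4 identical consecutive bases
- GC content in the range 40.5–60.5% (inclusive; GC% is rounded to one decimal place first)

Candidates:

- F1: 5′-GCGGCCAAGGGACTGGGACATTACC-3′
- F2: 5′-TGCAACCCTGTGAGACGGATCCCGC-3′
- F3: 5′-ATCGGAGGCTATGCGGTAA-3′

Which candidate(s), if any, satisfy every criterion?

F1 (25 nt, A=6 T=3 G=9 C=7): longest run = 3 ✓; GC 16/25 = 64.0%, outside 40.5–60.5% ✗ — fails.
F2 (25 nt, A=5 T=4 G=7 C=9): longest run = 3 ✓; GC 16/25 = 64.0%, outside 40.5–60.5% ✗ — fails.
F3 (19 nt, A=5 T=4 G=7 C=3): longest run = 2 ✓; GC 10/19 = 52.6% ✓ — passes.

F3 only.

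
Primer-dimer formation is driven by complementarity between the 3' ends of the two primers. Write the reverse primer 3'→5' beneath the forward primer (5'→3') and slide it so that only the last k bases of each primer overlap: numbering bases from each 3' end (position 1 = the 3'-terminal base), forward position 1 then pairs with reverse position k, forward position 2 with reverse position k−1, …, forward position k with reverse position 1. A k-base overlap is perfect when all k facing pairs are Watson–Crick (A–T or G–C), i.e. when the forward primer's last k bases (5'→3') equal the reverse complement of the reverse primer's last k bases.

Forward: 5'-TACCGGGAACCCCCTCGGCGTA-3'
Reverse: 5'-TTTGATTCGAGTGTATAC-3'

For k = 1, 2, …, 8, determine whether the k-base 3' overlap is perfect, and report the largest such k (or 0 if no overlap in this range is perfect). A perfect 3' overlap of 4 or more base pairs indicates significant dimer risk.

Longest perfect overlap: 3 complementary base pairs; below the dimer-risk threshold (threshold 4).

Last 8 bases (5'→3') — forward …TCGGCGTA, reverse …GTGTATAC.
Reverse complement of the reverse primer's last 8 bases: GTATACAC; its first k bases are the reverse complement of the reverse primer's last k bases, so a perfect k-base overlap needs the forward primer's last k bases to equal them.
Comparing (forward last k vs required): k=1: A vs G ✗; k=2: TA vs GT ✗; k=3: GTA vs GTA ✓; k=4: CGTA vs GTAT ✗; k=5: GCGTA vs GTATA ✗; k=6: GGCGTA vs GTATAC ✗; k=7: CGGCGTA vs GTATACA ✗; k=8: TCGGCGTA vs GTATACAC ✗.
Only k = 3 is perfect, so the longest perfect 3' overlap is 3.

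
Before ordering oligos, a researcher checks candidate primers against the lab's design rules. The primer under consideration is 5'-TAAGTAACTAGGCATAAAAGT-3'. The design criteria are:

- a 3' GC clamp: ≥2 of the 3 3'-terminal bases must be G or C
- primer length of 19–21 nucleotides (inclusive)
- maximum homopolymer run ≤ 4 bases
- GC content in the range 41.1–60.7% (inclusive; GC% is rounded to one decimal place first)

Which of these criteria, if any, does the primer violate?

Fails: GC clamp, GC content.

Base counts: A=10, T=5, G=4, C=2 (length 21).
GC clamp: 3' end AGT has 1 G/C, need ≥2 ✗
length: length 21 ✓
homopolymer run: longest run = 4 ✓
GC content: GC 6/21 = 28.6%, outside 41.1–60.7% ✗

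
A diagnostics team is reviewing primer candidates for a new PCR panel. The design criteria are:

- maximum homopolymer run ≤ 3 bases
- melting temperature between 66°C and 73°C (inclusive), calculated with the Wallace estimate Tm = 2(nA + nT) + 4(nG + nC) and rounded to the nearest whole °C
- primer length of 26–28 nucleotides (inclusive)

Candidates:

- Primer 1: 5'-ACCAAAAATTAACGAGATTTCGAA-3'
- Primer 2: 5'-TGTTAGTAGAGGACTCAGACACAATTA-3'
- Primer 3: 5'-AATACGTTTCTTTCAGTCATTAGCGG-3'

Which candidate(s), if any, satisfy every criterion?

Primer 3 only.

Primer 1 (24 nt, A=12 T=5 G=3 C=4): longest run = 5, exceeds 3 ✗; Tm = 2·17 + 4·7 = 62°C, outside 66–73°C ✗; length 24, outside 26–28 ✗ — fails.
Primer 2 (27 nt, A=10 T=7 G=6 C=4): longest run = 2 ✓; Tm = 2·17 + 4·10 = 74°C, outside 66–73°C ✗; length 27 ✓ — fails.
Primer 3 (26 nt, A=6 T=10 G=5 C=5): longest run = 3 ✓; Tm = 2·16 + 4·10 = 72°C ✓; length 26 ✓ — passes.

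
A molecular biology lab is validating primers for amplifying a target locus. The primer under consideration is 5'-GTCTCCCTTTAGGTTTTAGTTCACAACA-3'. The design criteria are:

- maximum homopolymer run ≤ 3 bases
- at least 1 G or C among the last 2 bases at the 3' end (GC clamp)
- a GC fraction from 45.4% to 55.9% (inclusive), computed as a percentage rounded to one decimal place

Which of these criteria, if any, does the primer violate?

Fails: homopolymer run, GC content.

Base counts: A=6, T=11, G=4, C=7 (length 28).
homopolymer run: longest run = 4, exceeds 3 ✗
GC clamp: 3' end CA has 1 G/C ✓
GC content: GC 11/28 = 39.3%, outside 45.4–55.9% ✗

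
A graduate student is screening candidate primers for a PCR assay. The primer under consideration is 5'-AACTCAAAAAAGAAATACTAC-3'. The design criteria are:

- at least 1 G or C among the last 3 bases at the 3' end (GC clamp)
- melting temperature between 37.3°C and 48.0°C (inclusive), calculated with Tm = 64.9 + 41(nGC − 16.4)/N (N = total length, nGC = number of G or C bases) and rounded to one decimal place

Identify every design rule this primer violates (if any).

Meets all criteria.

Base counts: A=13, T=3, G=1, C=4 (length 21).
GC clamp: 3' end TAC has 1 G/C ✓
Tm: Tm = 64.9 + 41·(5 − 16.4)/21 = 42.6°C ✓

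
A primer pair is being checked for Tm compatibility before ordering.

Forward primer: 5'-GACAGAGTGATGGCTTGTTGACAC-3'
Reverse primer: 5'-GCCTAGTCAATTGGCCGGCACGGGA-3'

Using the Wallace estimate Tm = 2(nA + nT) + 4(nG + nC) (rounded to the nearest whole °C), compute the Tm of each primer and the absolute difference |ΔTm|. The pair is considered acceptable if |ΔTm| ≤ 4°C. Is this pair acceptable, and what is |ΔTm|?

Forward: A=6 T=6 G=8 C=4 → Tm = 2·12 + 4·12 = 72°C.
Reverse: A=5 T=4 G=9 C=7 → Tm = 2·9 + 4·16 = 82°C.
|ΔTm| = |72 − 82| = 10°C, > 4°C.

|ΔTm| = 10°C; the pair is not acceptable.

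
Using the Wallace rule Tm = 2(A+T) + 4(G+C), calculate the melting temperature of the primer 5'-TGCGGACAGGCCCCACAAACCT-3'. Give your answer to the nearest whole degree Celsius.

72°C

Base counts: A=6, T=2, G=5, C=9 (length 22).
Tm = 2·(6+2) + 4·(5+9) = 2·8 + 4·14 = 16 + 56 = 72°C.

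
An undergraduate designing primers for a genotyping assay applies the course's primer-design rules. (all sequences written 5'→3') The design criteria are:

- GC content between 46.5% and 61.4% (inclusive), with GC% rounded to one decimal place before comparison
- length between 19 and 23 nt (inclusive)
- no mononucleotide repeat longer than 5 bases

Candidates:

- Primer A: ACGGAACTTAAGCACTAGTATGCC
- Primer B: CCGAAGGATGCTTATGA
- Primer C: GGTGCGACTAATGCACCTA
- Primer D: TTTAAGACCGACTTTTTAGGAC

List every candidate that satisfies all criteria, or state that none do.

Primer C only.

Primer A (24 nt, A=8 T=5 G=5 C=6): GC 11/24 = 45.8%, outside 46.5–61.4% ✗; length 24, outside 19–23 ✗; longest run = 2 ✓ — fails.
Primer B (17 nt, A=5 T=4 G=5 C=3): GC 8/17 = 47.1% ✓; length 17, outside 19–23 ✗; longest run = 2 ✓ — fails.
Primer C (19 nt, A=5 T=4 G=5 C=5): GC 10/19 = 52.6% ✓; length 19 ✓; longest run = 2 ✓ — passes.
Primer D (22 nt, A=6 T=8 G=4 C=4): GC 8/22 = 36.4%, outside 46.5–61.4% ✗; length 22 ✓; longest run = 5 ✓ — fails.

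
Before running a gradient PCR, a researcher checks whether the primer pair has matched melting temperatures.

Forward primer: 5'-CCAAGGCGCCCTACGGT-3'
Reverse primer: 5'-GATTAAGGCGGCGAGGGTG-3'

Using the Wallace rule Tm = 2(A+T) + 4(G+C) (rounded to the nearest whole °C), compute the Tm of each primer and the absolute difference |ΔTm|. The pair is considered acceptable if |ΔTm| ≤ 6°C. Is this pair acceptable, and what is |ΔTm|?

|ΔTm| = 4°C; the pair is acceptable.

Forward: A=3 T=2 G=5 C=7 → Tm = 2·5 + 4·12 = 58°C.
Reverse: A=4 T=3 G=10 C=2 → Tm = 2·7 + 4·12 = 62°C.
|ΔTm| = |58 − 62| = 4°C, ≤ 6°C.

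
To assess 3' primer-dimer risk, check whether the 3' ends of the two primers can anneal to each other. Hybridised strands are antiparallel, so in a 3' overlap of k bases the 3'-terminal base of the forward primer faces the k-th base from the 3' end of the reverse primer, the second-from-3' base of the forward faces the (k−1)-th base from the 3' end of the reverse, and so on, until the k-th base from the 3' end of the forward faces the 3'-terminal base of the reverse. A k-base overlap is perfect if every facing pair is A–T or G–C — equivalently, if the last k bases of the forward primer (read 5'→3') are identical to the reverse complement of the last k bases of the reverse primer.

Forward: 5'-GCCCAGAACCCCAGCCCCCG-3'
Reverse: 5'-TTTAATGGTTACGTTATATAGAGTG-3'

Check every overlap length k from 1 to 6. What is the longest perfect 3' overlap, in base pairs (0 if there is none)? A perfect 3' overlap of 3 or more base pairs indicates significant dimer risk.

Longest perfect overlap: 0 complementary base pairs; below the dimer-risk threshold (threshold 3).

Last 6 bases (5'→3') — forward …CCCCCG, reverse …AGAGTG.
Reverse complement of the reverse primer's last 6 bases: CACTCT; its first k bases are the reverse complement of the reverse primer's last k bases, so a perfect k-base overlap needs the forward primer's last k bases to equal them.
Comparing (forward last k vs required): k=1: G vs C ✗; k=2: CG vs CA ✗; k=3: CCG vs CAC ✗; k=4: CCCG vs CACT ✗; k=5: CCCCG vs CACTC ✗; k=6: CCCCCG vs CACTCT ✗.
No overlap length from 1 to 6 is perfect, so the longest perfect 3' overlap is 0.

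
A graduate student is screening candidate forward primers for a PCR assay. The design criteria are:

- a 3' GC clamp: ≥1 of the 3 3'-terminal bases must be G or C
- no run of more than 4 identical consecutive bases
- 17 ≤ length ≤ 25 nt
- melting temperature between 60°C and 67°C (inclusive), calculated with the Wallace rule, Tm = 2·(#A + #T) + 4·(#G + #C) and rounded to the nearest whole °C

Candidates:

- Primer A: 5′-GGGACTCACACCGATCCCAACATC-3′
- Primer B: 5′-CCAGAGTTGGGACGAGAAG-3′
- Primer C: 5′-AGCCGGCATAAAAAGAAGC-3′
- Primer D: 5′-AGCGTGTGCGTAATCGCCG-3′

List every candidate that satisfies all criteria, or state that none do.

Primer B and Primer D.

Primer A (24 nt, A=7 T=3 G=4 C=10): 3' end ATC has 1 G/C ✓; longest run = 3 ✓; length 24 ✓; Tm = 2·10 + 4·14 = 76°C, outside 60–67°C ✗ — fails.
Primer B (19 nt, A=6 T=2 G=8 C=3): 3' end AAG has 1 G/C ✓; longest run = 3 ✓; length 19 ✓; Tm = 2·8 + 4·11 = 60°C ✓ — passes.
Primer C (19 nt, A=9 T=1 G=5 C=4): 3' end AGC has 2 G/C ✓; longest run = 5, exceeds 4 ✗; length 19 ✓; Tm = 2·10 + 4·9 = 56°C, outside 60–67°C ✗ — fails.
Primer D (19 nt, A=3 T=4 G=7 C=5): 3' end CCG has 3 G/C ✓; longest run = 2 ✓; length 19 ✓; Tm = 2·7 + 4·12 = 62°C ✓ — passes.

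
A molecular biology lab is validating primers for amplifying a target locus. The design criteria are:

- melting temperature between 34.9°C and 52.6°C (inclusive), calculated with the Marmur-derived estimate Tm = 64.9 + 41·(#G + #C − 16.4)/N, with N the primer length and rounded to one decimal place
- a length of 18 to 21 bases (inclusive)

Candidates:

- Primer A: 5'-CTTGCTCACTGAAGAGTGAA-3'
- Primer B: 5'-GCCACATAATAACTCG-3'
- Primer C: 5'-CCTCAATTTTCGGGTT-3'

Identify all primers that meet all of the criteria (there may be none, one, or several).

Primer A (20 nt, A=6 T=5 G=5 C=4): Tm = 64.9 + 41·(9 − 16.4)/20 = 49.7°C ✓; length 20 ✓ — passes.
Primer B (16 nt, A=6 T=3 G=2 C=5): Tm = 64.9 + 41·(7 − 16.4)/16 = 40.8°C ✓; length 16, outside 18–21 ✗ — fails.
Primer C (16 nt, A=2 T=7 G=3 C=4): Tm = 64.9 + 41·(7 − 16.4)/16 = 40.8°C ✓; length 16, outside 18–21 ✗ — fails.

Primer A only.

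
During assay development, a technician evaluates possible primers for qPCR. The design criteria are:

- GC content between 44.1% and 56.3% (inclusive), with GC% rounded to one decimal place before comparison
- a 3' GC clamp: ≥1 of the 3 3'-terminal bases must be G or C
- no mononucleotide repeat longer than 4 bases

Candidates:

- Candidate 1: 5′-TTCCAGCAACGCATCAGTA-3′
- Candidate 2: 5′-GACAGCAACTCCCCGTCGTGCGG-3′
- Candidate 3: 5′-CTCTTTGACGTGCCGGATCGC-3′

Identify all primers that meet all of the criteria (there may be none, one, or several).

Candidate 1 only.

Candidate 1 (19 nt, A=6 T=4 G=3 C=6): GC 9/19 = 47.4% ✓; 3' end GTA has 1 G/C ✓; longest run = 2 ✓ — passes.
Candidate 2 (23 nt, A=4 T=3 G=7 C=9): GC 16/23 = 69.6%, outside 44.1–56.3% ✗; 3' end CGG has 3 G/C ✓; longest run = 4 ✓ — fails.
Candidate 3 (21 nt, A=2 T=6 G=6 C=7): GC 13/21 = 61.9%, outside 44.1–56.3% ✗; 3' end CGC has 3 G/C ✓; longest run = 3 ✓ — fails.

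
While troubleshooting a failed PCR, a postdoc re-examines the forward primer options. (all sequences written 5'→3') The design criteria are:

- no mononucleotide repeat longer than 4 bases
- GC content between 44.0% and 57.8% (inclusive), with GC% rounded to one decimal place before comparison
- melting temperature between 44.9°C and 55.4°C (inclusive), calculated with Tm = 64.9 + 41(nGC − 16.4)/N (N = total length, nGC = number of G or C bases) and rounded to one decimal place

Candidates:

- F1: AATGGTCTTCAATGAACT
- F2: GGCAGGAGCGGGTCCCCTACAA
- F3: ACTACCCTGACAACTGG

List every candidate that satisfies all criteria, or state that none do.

F3 only.

F1 (18 nt, A=6 T=6 G=3 C=3): longest run = 2 ✓; GC 6/18 = 33.3%, outside 44.0–57.8% ✗; Tm = 64.9 + 41·(6 − 16.4)/18 = 41.2°C, outside 44.9–55.4°C ✗ — fails.
F2 (22 nt, A=5 T=2 G=8 C=7): longest run = 4 ✓; GC 15/22 = 68.2%, outside 44.0–57.8% ✗; Tm = 64.9 + 41·(15 − 16.4)/22 = 62.3°C, outside 44.9–55.4°C ✗ — fails.
F3 (17 nt, A=5 T=3 G=3 C=6): longest run = 3 ✓; GC 9/17 = 52.9% ✓; Tm = 64.9 + 41·(9 − 16.4)/17 = 47.1°C ✓ — passes.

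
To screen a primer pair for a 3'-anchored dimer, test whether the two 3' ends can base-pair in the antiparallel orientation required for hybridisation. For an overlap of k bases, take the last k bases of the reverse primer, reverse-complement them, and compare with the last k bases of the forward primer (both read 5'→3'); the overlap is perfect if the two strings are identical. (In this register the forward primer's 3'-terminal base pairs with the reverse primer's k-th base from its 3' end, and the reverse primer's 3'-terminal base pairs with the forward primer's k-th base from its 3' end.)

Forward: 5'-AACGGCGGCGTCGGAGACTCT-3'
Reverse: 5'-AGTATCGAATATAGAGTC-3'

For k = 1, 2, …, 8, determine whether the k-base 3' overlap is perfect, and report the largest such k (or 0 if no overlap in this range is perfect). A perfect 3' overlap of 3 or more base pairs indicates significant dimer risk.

Longest perfect overlap: 6 complementary base pairs; significant dimer risk (threshold 3).

Last 8 bases (5'→3') — forward …GAGACTCT, reverse …ATAGAGTC.
Reverse complement of the reverse primer's last 8 bases: GACTCTAT; its first k bases are the reverse complement of the reverse primer's last k bases, so a perfect k-base overlap needs the forward primer's last k bases to equal them.
Comparing (forward last k vs required): k=1: T vs G ✗; k=2: CT vs GA ✗; k=3: TCT vs GAC ✗; k=4: CTCT vs GACT ✗; k=5: ACTCT vs GACTC ✗; k=6: GACTCT vs GACTCT ✓; k=7: AGACTCT vs GACTCTA ✗; k=8: GAGACTCT vs GACTCTAT ✗.
Only k = 6 is perfect, so the longest perfect 3' overlap is 6.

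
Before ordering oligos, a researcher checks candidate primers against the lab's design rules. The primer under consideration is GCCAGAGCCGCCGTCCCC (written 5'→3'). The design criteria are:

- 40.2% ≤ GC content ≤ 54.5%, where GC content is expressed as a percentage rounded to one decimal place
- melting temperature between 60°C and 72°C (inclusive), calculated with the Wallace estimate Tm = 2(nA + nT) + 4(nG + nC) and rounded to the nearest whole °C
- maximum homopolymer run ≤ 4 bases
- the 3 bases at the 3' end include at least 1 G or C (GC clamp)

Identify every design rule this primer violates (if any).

Base counts: A=2, T=1, G=5, C=10 (length 18).
GC content: GC 15/18 = 83.3%, outside 40.2–54.5% ✗
Tm: Tm = 2·3 + 4·15 = 66°C ✓
homopolymer run: longest run = 4 ✓
GC clamp: 3' end CCC has 3 G/C ✓

Fails: GC content.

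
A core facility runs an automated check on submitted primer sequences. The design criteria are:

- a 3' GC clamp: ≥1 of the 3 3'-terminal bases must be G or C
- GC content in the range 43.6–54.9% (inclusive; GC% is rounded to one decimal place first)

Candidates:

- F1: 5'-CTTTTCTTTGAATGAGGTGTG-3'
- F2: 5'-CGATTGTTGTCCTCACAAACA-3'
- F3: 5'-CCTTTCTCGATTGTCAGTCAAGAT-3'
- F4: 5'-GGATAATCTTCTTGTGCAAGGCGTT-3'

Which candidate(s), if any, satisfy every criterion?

F1 (21 nt, A=3 T=10 G=6 C=2): 3' end GTG has 2 G/C ✓; GC 8/21 = 38.1%, outside 43.6–54.9% ✗ — fails.
F2 (21 nt, A=6 T=6 G=3 C=6): 3' end ACA has 1 G/C ✓; GC 9/21 = 42.9%, outside 43.6–54.9% ✗ — fails.
F3 (24 nt, A=5 T=9 G=4 C=6): 3' end GAT has 1 G/C ✓; GC 10/24 = 41.7%, outside 43.6–54.9% ✗ — fails.
F4 (25 nt, A=5 T=9 G=7 C=4): 3' end GTT has 1 G/C ✓; GC 11/25 = 44.0% ✓ — passes.

F4 only.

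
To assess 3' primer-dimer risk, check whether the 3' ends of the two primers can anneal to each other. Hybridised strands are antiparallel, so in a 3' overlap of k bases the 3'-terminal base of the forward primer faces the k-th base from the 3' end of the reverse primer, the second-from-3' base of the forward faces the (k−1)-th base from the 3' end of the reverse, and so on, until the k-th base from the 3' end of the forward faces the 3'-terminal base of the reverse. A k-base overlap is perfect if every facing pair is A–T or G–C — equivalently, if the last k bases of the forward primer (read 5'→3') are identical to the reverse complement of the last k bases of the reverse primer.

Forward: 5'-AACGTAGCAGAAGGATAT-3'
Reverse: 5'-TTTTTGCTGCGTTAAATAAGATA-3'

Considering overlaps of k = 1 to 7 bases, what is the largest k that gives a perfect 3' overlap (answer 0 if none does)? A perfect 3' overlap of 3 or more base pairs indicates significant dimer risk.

Longest perfect overlap: 3 complementary base pairs; significant dimer risk (threshold 3).

Last 7 bases (5'→3') — forward …AGGATAT, reverse …TAAGATA.
Reverse complement of the reverse primer's last 7 bases: TATCTTA; its first k bases are the reverse complement of the reverse primer's last k bases, so a perfect k-base overlap needs the forward primer's last k bases to equal them.
Comparing (forward last k vs required): k=1: T vs T ✓; k=2: AT vs TA ✗; k=3: TAT vs TAT ✓; k=4: ATAT vs TATC ✗; k=5: GATAT vs TATCT ✗; k=6: GGATAT vs TATCTT ✗; k=7: AGGATAT vs TATCTTA ✗.
Perfect overlaps at k = 1, 3; the largest is 3.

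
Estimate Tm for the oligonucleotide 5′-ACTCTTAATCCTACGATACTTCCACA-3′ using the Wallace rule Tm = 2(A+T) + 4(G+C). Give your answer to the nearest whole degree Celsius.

Base counts: A=8, T=8, G=1, C=9 (length 26).
Tm = 2·(8+8) + 4·(1+9) = 2·16 + 4·10 = 32 + 40 = 72°C.

72°C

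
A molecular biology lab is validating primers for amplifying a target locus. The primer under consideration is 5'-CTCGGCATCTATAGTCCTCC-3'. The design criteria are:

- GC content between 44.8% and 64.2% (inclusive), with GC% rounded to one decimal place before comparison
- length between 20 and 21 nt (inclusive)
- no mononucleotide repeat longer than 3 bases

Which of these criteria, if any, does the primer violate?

Base counts: A=3, T=6, G=3, C=8 (length 20).
GC content: GC 11/20 = 55.0% ✓
length: length 20 ✓
homopolymer run: longest run = 2 ✓

Meets all criteria.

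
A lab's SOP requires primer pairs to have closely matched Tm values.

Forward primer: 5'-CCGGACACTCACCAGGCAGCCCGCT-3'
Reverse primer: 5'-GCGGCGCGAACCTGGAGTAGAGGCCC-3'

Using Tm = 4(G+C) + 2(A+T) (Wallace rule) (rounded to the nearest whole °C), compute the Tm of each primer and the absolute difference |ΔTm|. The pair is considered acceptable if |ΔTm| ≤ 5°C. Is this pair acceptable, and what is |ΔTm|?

|ΔTm| = 4°C; the pair is acceptable.

Forward: A=5 T=2 G=6 C=12 → Tm = 2·7 + 4·18 = 86°C.
Reverse: A=5 T=2 G=11 C=8 → Tm = 2·7 + 4·19 = 90°C.
|ΔTm| = |86 − 90| = 4°C, ≤ 5°C.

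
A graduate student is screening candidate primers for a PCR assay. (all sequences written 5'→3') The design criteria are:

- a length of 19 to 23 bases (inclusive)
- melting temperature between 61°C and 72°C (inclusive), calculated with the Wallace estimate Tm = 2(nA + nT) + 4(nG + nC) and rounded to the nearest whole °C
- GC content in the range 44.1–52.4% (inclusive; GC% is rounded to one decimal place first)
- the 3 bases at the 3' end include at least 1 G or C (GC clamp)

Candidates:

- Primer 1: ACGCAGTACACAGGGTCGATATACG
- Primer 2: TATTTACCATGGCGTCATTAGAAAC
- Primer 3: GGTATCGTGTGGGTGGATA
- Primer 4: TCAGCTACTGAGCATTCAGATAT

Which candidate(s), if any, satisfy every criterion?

Primer 1 (25 nt, A=8 T=4 G=7 C=6): length 25, outside 19–23 ✗; Tm = 2·12 + 4·13 = 76°C, outside 61–72°C ✗; GC 13/25 = 52.0% ✓; 3' end ACG has 2 G/C ✓ — fails.
Primer 2 (25 nt, A=8 T=8 G=4 C=5): length 25, outside 19–23 ✗; Tm = 2·16 + 4·9 = 68°C ✓; GC 9/25 = 36.0%, outside 44.1–52.4% ✗; 3' end AAC has 1 G/C ✓ — fails.
Primer 3 (19 nt, A=3 T=6 G=9 C=1): length 19 ✓; Tm = 2·9 + 4·10 = 58°C, outside 61–72°C ✗; GC 10/19 = 52.6%, outside 44.1–52.4% ✗; 3' end ATA has 0 G/C, need ≥1 ✗ — fails.
Primer 4 (23 nt, A=7 T=7 G=4 C=5): length 23 ✓; Tm = 2·14 + 4·9 = 64°C ✓; GC 9/23 = 39.1%, outside 44.1–52.4% ✗; 3' end TAT has 0 G/C, need ≥1 ✗ — fails.

None of the candidates satisfy all criteria.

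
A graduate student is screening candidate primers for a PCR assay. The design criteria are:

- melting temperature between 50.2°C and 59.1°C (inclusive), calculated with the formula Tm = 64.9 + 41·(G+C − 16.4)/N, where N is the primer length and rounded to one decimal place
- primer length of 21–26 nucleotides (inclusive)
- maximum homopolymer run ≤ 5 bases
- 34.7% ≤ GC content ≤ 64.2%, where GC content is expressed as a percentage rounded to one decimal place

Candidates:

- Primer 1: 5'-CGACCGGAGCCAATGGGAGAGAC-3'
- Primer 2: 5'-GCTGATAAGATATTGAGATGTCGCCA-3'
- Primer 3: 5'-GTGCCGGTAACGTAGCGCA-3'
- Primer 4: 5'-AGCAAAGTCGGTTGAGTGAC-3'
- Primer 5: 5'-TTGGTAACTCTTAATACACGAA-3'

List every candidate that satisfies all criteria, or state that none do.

Primer 2 only.

Primer 1 (23 nt, A=7 T=1 G=9 C=6): Tm = 64.9 + 41·(15 − 16.4)/23 = 62.4°C, outside 50.2–59.1°C ✗; length 23 ✓; longest run = 3 ✓; GC 15/23 = 65.2%, outside 34.7–64.2% ✗ — fails.
Primer 2 (26 nt, A=8 T=7 G=7 C=4): Tm = 64.9 + 41·(11 − 16.4)/26 = 56.4°C ✓; length 26 ✓; longest run = 2 ✓; GC 11/26 = 42.3% ✓ — passes.
Primer 3 (19 nt, A=4 T=3 G=7 C=5): Tm = 64.9 + 41·(12 − 16.4)/19 = 55.4°C ✓; length 19, outside 21–26 ✗; longest run = 2 ✓; GC 12/19 = 63.2% ✓ — fails.
Primer 4 (20 nt, A=6 T=4 G=7 C=3): Tm = 64.9 + 41·(10 − 16.4)/20 = 51.8°C ✓; length 20, outside 21–26 ✗; longest run = 3 ✓; GC 10/20 = 50.0% ✓ — fails.
Primer 5 (22 nt, A=8 T=7 G=3 C=4): Tm = 64.9 + 41·(7 − 16.4)/22 = 47.4°C, outside 50.2–59.1°C ✗; length 22 ✓; longest run = 2 ✓; GC 7/22 = 31.8%, outside 34.7–64.2% ✗ — fails.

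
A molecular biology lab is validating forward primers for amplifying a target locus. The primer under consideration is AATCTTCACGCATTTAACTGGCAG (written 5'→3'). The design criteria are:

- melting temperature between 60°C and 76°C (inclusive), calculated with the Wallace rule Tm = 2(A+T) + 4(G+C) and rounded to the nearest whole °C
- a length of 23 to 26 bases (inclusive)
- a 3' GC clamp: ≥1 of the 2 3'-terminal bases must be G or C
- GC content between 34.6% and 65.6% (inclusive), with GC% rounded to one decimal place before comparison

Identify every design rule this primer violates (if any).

Base counts: A=7, T=7, G=4, C=6 (length 24).
Tm: Tm = 2·14 + 4·10 = 68°C ✓
length: length 24 ✓
GC clamp: 3' end AG has 1 G/C ✓
GC content: GC 10/24 = 41.7% ✓

Meets all criteria.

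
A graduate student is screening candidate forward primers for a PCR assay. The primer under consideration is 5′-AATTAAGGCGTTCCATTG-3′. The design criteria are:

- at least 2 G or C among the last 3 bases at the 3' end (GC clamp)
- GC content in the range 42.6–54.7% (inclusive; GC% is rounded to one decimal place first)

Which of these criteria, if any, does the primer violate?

Base counts: A=5, T=6, G=4, C=3 (length 18).
GC clamp: 3' end TTG has 1 G/C, need ≥2 ✗
GC content: GC 7/18 = 38.9%, outside 42.6–54.7% ✗

Fails: GC clamp, GC content.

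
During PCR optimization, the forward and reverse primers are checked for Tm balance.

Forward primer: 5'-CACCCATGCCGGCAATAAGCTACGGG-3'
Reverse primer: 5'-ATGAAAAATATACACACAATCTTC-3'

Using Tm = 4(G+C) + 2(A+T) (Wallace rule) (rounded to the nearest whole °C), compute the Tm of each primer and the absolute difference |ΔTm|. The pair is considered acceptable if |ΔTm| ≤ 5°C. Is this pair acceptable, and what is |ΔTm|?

Forward: A=7 T=3 G=7 C=9 → Tm = 2·10 + 4·16 = 84°C.
Reverse: A=12 T=6 G=1 C=5 → Tm = 2·18 + 4·6 = 60°C.
|ΔTm| = |84 − 60| = 24°C, > 5°C.

|ΔTm| = 24°C; the pair is not acceptable.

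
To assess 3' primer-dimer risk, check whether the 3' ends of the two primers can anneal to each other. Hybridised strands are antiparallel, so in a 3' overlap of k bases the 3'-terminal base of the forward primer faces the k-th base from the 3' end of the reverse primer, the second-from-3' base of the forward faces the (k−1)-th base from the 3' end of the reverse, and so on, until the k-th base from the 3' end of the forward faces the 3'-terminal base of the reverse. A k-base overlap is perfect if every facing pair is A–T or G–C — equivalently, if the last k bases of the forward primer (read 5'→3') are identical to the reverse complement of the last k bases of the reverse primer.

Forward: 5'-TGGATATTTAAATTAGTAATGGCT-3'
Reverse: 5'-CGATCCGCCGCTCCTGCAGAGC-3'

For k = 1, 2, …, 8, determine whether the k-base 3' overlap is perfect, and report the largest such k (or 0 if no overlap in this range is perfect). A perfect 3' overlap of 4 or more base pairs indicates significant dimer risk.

Longest perfect overlap: 3 complementary base pairs; below the dimer-risk threshold (threshold 4).

Last 8 bases (5'→3') — forward …TAATGGCT, reverse …TGCAGAGC.
Reverse complement of the reverse primer's last 8 bases: GCTCTGCA; its first k bases are the reverse complement of the reverse primer's last k bases, so a perfect k-base overlap needs the forward primer's last k bases to equal them.
Comparing (forward last k vs required): k=1: T vs G ✗; k=2: CT vs GC ✗; k=3: GCT vs GCT ✓; k=4: GGCT vs GCTC ✗; k=5: TGGCT vs GCTCT ✗; k=6: ATGGCT vs GCTCTG ✗; k=7: AATGGCT vs GCTCTGC ✗; k=8: TAATGGCT vs GCTCTGCA ✗.
Only k = 3 is perfect, so the longest perfect 3' overlap is 3.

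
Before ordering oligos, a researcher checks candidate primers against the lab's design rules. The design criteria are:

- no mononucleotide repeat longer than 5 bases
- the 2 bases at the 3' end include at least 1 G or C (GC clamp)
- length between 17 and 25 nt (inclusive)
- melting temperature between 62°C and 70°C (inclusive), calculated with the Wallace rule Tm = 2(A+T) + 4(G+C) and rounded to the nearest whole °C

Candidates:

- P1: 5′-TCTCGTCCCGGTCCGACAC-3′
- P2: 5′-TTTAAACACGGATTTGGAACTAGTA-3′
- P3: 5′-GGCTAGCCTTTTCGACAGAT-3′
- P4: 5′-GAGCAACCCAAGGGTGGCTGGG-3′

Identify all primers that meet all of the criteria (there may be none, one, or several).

P1 only.

P1 (19 nt, A=2 T=4 G=4 C=9): longest run = 3 ✓; 3' end AC has 1 G/C ✓; length 19 ✓; Tm = 2·6 + 4·13 = 64°C ✓ — passes.
P2 (25 nt, A=9 T=8 G=5 C=3): longest run = 3 ✓; 3' end TA has 0 G/C, need ≥1 ✗; length 25 ✓; Tm = 2·17 + 4·8 = 66°C ✓ — fails.
P3 (20 nt, A=4 T=6 G=5 C=5): longest run = 4 ✓; 3' end AT has 0 G/C, need ≥1 ✗; length 20 ✓; Tm = 2·10 + 4·10 = 60°C, outside 62–70°C ✗ — fails.
P4 (22 nt, A=5 T=2 G=10 C=5): longest run = 3 ✓; 3' end GG has 2 G/C ✓; length 22 ✓; Tm = 2·7 + 4·15 = 74°C, outside 62–70°C ✗ — fails.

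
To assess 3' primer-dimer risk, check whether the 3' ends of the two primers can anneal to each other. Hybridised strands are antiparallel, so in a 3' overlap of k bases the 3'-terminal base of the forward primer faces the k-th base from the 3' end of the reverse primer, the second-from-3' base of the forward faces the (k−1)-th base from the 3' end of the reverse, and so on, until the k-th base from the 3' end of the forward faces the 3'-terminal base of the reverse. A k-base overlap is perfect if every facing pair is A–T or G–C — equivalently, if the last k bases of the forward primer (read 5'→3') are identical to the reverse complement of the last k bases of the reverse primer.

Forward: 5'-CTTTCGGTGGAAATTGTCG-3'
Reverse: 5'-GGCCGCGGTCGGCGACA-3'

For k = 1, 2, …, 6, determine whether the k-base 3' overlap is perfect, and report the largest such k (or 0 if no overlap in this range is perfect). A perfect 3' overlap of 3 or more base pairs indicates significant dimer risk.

Longest perfect overlap: 5 complementary base pairs; significant dimer risk (threshold 3).

Last 6 bases (5'→3') — forward …TTGTCG, reverse …GCGACA.
Reverse complement of the reverse primer's last 6 bases: TGTCGC; its first k bases are the reverse complement of the reverse primer's last k bases, so a perfect k-base overlap needs the forward primer's last k bases to equal them.
Comparing (forward last k vs required): k=1: G vs T ✗; k=2: CG vs TG ✗; k=3: TCG vs TGT ✗; k=4: GTCG vs TGTC ✗; k=5: TGTCG vs TGTCG ✓; k=6: TTGTCG vs TGTCGC ✗.
Only k = 5 is perfect, so the longest perfect 3' overlap is 5.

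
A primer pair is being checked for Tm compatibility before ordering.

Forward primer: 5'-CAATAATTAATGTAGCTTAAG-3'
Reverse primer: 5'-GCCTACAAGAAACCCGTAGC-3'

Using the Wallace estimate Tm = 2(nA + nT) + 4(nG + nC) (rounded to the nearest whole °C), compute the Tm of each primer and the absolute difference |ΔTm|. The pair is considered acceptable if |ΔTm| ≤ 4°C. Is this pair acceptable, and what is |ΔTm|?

|ΔTm| = 10°C; the pair is not acceptable.

Forward: A=9 T=7 G=3 C=2 → Tm = 2·16 + 4·5 = 52°C.
Reverse: A=7 T=2 G=4 C=7 → Tm = 2·9 + 4·11 = 62°C.
|ΔTm| = |52 − 62| = 10°C, > 4°C.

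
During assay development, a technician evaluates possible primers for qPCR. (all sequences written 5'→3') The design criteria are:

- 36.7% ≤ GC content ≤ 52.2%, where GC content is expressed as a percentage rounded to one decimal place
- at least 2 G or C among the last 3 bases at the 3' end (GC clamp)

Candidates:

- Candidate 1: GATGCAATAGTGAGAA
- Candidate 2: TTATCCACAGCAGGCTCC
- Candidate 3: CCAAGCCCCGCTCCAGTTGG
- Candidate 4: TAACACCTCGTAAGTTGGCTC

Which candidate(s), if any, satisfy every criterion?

Candidate 1 (16 nt, A=7 T=3 G=5 C=1): GC 6/16 = 37.5% ✓; 3' end GAA has 1 G/C, need ≥2 ✗ — fails.
Candidate 2 (18 nt, A=4 T=4 G=3 C=7): GC 10/18 = 55.6%, outside 36.7–52.2% ✗; 3' end TCC has 2 G/C ✓ — fails.
Candidate 3 (20 nt, A=3 T=3 G=5 C=9): GC 14/20 = 70.0%, outside 36.7–52.2% ✗; 3' end TGG has 2 G/C ✓ — fails.
Candidate 4 (21 nt, A=5 T=6 G=4 C=6): GC 10/21 = 47.6% ✓; 3' end CTC has 2 G/C ✓ — passes.

Candidate 4 only.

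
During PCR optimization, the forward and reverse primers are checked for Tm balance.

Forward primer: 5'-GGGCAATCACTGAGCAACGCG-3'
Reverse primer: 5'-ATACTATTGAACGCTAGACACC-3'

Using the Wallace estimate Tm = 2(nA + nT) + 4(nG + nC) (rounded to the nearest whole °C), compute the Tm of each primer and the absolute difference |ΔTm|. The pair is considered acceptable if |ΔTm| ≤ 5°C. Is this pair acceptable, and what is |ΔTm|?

|ΔTm| = 6°C; the pair is not acceptable.

Forward: A=6 T=2 G=7 C=6 → Tm = 2·8 + 4·13 = 68°C.
Reverse: A=8 T=5 G=3 C=6 → Tm = 2·13 + 4·9 = 62°C.
|ΔTm| = |68 − 62| = 6°C, > 5°C.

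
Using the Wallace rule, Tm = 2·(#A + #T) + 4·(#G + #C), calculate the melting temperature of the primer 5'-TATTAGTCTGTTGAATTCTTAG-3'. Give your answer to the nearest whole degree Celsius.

56°C

Base counts: A=5, T=11, G=4, C=2 (length 22).
Tm = 2·(5+11) + 4·(4+2) = 2·16 + 4·6 = 32 + 24 = 56°C.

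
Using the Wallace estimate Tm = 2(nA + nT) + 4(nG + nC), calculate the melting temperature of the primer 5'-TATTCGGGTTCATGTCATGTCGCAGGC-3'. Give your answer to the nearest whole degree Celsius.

82°C

Base counts: A=4, T=9, G=8, C=6 (length 27).
Tm = 2·(4+9) + 4·(8+6) = 2·13 + 4·14 = 26 + 56 = 82°C.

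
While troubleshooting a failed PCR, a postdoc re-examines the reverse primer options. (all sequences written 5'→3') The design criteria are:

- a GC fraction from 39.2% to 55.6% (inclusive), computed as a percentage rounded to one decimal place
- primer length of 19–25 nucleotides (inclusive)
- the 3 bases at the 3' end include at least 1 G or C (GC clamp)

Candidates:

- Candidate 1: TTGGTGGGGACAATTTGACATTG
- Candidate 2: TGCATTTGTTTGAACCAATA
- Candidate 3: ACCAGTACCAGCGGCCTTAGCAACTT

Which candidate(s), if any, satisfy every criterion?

Candidate 1 only.

Candidate 1 (23 nt, A=5 T=8 G=8 C=2): GC 10/23 = 43.5% ✓; length 23 ✓; 3' end TTG has 1 G/C ✓ — passes.
Candidate 2 (20 nt, A=6 T=8 G=3 C=3): GC 6/20 = 30.0%, outside 39.2–55.6% ✗; length 20 ✓; 3' end ATA has 0 G/C, need ≥1 ✗ — fails.
Candidate 3 (26 nt, A=7 T=5 G=5 C=9): GC 14/26 = 53.8% ✓; length 26, outside 19–25 ✗; 3' end CTT has 1 G/C ✓ — fails.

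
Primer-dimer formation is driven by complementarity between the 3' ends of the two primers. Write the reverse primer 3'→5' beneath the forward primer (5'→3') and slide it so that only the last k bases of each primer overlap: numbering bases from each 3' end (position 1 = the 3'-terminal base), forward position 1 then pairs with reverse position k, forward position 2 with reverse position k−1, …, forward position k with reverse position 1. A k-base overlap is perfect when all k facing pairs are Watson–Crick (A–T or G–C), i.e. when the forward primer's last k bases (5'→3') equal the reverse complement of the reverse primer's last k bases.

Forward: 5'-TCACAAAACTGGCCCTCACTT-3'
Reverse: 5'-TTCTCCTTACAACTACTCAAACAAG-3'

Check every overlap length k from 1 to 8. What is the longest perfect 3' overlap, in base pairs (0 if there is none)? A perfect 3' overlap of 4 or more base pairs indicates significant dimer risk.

Last 8 bases (5'→3') — forward …CCTCACTT, reverse …CAAACAAG.
Reverse complement of the reverse primer's last 8 bases: CTTGTTTG; its first k bases are the reverse complement of the reverse primer's last k bases, so a perfect k-base overlap needs the forward primer's last k bases to equal them.
Comparing (forward last k vs required): k=1: T vs C ✗; k=2: TT vs CT ✗; k=3: CTT vs CTT ✓; k=4: ACTT vs CTTG ✗; k=5: CACTT vs CTTGT ✗; k=6: TCACTT vs CTTGTT ✗; k=7: CTCACTT vs CTTGTTT ✗; k=8: CCTCACTT vs CTTGTTTG ✗.
Only k = 3 is perfect, so the longest perfect 3' overlap is 3.

Longest perfect overlap: 3 complementary base pairs; below the dimer-risk threshold (threshold 4).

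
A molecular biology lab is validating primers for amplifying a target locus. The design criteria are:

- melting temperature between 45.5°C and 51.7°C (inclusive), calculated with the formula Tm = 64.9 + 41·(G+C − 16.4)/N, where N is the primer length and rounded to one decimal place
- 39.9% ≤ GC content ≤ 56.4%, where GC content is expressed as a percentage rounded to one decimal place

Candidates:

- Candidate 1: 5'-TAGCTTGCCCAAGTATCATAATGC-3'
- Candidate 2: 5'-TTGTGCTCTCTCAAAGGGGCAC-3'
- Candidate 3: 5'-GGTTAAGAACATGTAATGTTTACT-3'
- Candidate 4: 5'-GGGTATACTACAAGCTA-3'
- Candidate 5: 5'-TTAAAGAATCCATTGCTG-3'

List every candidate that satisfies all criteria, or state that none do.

None of the candidates satisfy all criteria.

Candidate 1 (24 nt, A=7 T=7 G=4 C=6): Tm = 64.9 + 41·(10 − 16.4)/24 = 54.0°C, outside 45.5–51.7°C ✗; GC 10/24 = 41.7% ✓ — fails.
Candidate 2 (22 nt, A=4 T=6 G=6 C=6): Tm = 64.9 + 41·(12 − 16.4)/22 = 56.7°C, outside 45.5–51.7°C ✗; GC 12/22 = 54.5% ✓ — fails.
Candidate 3 (24 nt, A=8 T=9 G=5 C=2): Tm = 64.9 + 41·(7 − 16.4)/24 = 48.8°C ✓; GC 7/24 = 29.2%, outside 39.9–56.4% ✗ — fails.
Candidate 4 (17 nt, A=6 T=4 G=4 C=3): Tm = 64.9 + 41·(7 − 16.4)/17 = 42.2°C, outside 45.5–51.7°C ✗; GC 7/17 = 41.2% ✓ — fails.
Candidate 5 (18 nt, A=6 T=6 G=3 C=3): Tm = 64.9 + 41·(6 − 16.4)/18 = 41.2°C, outside 45.5–51.7°C ✗; GC 6/18 = 33.3%, outside 39.9–56.4% ✗ — fails.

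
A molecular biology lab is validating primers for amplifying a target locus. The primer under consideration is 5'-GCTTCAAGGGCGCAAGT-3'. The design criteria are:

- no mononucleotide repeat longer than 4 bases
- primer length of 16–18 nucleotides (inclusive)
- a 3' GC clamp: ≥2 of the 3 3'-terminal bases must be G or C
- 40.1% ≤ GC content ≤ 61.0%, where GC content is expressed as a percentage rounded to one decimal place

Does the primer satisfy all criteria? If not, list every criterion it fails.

Base counts: A=4, T=3, G=6, C=4 (length 17).
homopolymer run: longest run = 3 ✓
length: length 17 ✓
GC clamp: 3' end AGT has 1 G/C, need ≥2 ✗
GC content: GC 10/17 = 58.8% ✓

Fails: GC clamp.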